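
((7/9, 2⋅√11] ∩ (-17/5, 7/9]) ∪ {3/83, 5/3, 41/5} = {3/83, 5/3, 41/5}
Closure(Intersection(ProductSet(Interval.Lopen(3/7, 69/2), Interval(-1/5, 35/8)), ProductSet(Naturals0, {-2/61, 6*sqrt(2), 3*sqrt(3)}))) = ProductSet(Range(1, 35, 1), {-2/61})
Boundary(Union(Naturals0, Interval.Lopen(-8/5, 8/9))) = Union(Complement(Naturals0, Interval.open(-8/5, 8/9)), {-8/5, 8/9})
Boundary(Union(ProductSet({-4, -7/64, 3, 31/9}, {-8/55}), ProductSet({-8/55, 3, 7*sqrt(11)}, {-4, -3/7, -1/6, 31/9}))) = Union(ProductSet({-8/55, 3, 7*sqrt(11)}, {-4, -3/7, -1/6, 31/9}), ProductSet({-4, -7/64, 3, 31/9}, {-8/55}))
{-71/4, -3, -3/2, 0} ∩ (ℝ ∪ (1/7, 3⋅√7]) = {-71/4, -3, -3/2, 0}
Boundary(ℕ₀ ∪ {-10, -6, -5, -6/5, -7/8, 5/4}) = {-10, -6, -5, -6/5, -7/8, 5/4} ∪ ℕ₀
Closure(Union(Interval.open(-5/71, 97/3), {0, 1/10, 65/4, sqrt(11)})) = Interval(-5/71, 97/3)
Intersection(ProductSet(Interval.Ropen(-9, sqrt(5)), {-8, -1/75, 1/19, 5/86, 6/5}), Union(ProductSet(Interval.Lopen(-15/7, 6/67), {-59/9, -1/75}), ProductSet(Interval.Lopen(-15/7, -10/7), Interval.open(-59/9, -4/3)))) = ProductSet(Interval.Lopen(-15/7, 6/67), {-1/75})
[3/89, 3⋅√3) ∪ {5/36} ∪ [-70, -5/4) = [-70, -5/4) ∪ [3/89, 3⋅√3)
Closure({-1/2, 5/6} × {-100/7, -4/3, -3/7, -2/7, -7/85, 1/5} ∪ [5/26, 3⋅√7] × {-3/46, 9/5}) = ({-1/2, 5/6} × {-100/7, -4/3, -3/7, -2/7, -7/85, 1/5}) ∪ ([5/26, 3⋅√7] × {-3/46, 9/5})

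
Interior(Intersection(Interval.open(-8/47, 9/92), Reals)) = Interval.open(-8/47, 9/92)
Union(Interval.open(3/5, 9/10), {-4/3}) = Union({-4/3}, Interval.open(3/5, 9/10))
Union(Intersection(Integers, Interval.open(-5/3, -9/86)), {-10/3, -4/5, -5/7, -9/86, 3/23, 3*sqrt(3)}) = Union({-10/3, -4/5, -5/7, -9/86, 3/23, 3*sqrt(3)}, Range(-1, 0, 1))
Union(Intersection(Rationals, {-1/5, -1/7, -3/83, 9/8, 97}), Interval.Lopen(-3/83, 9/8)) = Union({-1/5, -1/7, 97}, Interval(-3/83, 9/8))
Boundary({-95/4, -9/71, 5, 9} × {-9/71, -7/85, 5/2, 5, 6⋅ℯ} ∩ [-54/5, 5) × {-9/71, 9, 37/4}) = {-9/71} × {-9/71}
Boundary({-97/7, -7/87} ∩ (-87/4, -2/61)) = {-97/7, -7/87}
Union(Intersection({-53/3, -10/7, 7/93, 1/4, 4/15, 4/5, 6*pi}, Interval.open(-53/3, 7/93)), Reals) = Reals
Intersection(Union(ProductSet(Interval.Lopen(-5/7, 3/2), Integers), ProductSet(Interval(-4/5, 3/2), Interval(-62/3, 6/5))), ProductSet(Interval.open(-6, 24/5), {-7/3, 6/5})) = ProductSet(Interval(-4/5, 3/2), {-7/3, 6/5})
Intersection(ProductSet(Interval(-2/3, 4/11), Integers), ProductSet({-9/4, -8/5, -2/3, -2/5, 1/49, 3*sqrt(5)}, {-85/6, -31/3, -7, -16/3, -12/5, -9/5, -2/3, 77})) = ProductSet({-2/3, -2/5, 1/49}, {-7, 77})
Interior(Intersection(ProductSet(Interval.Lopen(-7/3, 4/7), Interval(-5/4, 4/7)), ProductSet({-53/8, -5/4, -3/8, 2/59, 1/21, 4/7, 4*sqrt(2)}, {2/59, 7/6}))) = EmptySet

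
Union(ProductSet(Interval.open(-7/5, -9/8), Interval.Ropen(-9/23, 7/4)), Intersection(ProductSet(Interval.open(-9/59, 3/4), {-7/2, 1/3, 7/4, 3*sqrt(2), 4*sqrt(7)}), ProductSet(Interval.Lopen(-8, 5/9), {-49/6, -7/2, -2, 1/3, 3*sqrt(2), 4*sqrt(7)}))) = Union(ProductSet(Interval.open(-7/5, -9/8), Interval.Ropen(-9/23, 7/4)), ProductSet(Interval.Lopen(-9/59, 5/9), {-7/2, 1/3, 3*sqrt(2), 4*sqrt(7)}))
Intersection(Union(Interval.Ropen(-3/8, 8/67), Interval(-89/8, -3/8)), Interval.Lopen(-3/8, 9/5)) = Interval.open(-3/8, 8/67)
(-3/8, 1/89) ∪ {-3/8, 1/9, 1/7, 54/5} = [-3/8, 1/89) ∪ {1/9, 1/7, 54/5}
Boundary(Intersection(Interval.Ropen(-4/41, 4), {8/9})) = {8/9}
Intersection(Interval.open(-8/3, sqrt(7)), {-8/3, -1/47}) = {-1/47}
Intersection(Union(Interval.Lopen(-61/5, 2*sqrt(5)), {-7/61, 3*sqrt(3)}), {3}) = {3}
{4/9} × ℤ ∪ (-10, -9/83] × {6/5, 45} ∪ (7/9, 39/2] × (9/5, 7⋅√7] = ({4/9} × ℤ) ∪ ((-10, -9/83] × {6/5, 45}) ∪ ((7/9, 39/2] × (9/5, 7⋅√7])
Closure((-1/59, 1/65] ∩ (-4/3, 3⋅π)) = [-1/59, 1/65]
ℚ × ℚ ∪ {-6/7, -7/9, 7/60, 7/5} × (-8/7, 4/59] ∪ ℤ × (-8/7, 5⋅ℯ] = (ℚ × ℚ) ∪ (ℤ × (-8/7, 5⋅ℯ]) ∪ ({-6/7, -7/9, 7/60, 7/5} × (-8/7, 4/59])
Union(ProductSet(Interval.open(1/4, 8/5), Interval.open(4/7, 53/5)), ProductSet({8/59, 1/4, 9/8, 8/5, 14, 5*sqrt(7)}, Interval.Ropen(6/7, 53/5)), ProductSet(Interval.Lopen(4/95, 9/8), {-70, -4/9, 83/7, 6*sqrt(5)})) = Union(ProductSet({8/59, 1/4, 9/8, 8/5, 14, 5*sqrt(7)}, Interval.Ropen(6/7, 53/5)), ProductSet(Interval.Lopen(4/95, 9/8), {-70, -4/9, 83/7, 6*sqrt(5)}), ProductSet(Interval.open(1/4, 8/5), Interval.open(4/7, 53/5)))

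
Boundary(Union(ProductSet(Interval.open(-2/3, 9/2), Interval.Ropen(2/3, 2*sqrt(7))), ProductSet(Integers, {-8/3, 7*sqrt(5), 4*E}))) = Union(ProductSet({-2/3, 9/2}, Interval(2/3, 2*sqrt(7))), ProductSet(Integers, {-8/3, 7*sqrt(5), 4*E}), ProductSet(Interval(-2/3, 9/2), {2/3, 2*sqrt(7)}))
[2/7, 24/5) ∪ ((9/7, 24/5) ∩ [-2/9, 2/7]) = [2/7, 24/5)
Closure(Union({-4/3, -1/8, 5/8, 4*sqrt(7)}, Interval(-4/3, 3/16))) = Union({5/8, 4*sqrt(7)}, Interval(-4/3, 3/16))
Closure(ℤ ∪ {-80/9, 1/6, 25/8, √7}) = ℤ ∪ {-80/9, 1/6, 25/8, √7}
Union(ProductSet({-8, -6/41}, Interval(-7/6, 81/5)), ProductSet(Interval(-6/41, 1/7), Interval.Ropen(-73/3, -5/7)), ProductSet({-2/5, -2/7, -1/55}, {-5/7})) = Union(ProductSet({-8, -6/41}, Interval(-7/6, 81/5)), ProductSet({-2/5, -2/7, -1/55}, {-5/7}), ProductSet(Interval(-6/41, 1/7), Interval.Ropen(-73/3, -5/7)))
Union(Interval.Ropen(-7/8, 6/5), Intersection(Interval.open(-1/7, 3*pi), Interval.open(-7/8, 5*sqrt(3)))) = Interval.Ropen(-7/8, 5*sqrt(3))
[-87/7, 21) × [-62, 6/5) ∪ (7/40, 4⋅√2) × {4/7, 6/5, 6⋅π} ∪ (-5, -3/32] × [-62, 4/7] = ([-87/7, 21) × [-62, 6/5)) ∪ ((7/40, 4⋅√2) × {4/7, 6/5, 6⋅π})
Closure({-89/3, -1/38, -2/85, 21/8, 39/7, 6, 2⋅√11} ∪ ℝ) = ℝ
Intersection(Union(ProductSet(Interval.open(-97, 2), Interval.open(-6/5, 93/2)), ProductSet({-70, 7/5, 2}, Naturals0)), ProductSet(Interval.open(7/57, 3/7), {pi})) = ProductSet(Interval.open(7/57, 3/7), {pi})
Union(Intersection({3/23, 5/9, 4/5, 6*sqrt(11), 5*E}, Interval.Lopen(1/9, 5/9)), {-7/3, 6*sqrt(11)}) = {-7/3, 3/23, 5/9, 6*sqrt(11)}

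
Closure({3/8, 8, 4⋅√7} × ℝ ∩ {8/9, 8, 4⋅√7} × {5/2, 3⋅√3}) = {8, 4⋅√7} × {5/2, 3⋅√3}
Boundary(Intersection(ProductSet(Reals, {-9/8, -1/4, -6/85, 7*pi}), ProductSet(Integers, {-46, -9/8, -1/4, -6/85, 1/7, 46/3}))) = ProductSet(Integers, {-9/8, -1/4, -6/85})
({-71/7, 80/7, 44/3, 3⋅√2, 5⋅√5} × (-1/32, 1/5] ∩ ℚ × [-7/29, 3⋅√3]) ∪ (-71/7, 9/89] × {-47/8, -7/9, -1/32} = ({-71/7, 80/7, 44/3} × (-1/32, 1/5]) ∪ ((-71/7, 9/89] × {-47/8, -7/9, -1/32})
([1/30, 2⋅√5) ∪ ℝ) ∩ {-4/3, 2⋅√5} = {-4/3, 2⋅√5}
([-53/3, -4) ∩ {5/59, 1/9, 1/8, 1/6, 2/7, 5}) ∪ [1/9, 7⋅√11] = [1/9, 7⋅√11]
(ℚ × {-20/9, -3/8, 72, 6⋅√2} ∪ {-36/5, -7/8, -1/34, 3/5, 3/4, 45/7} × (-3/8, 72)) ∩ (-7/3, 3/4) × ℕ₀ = ({-7/8, -1/34, 3/5} × {0, 1, …, 71}) ∪ ((ℚ ∩ (-7/3, 3/4)) × {72})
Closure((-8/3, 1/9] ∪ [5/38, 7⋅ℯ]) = [-8/3, 1/9] ∪ [5/38, 7⋅ℯ]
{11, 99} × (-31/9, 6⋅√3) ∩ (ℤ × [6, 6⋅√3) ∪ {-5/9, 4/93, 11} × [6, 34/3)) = {11, 99} × [6, 6⋅√3)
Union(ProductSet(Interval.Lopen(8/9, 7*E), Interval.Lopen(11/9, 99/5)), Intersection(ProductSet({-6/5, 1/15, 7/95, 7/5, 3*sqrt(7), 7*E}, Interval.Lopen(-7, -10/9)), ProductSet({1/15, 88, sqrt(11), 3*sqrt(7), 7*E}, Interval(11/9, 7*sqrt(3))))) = ProductSet(Interval.Lopen(8/9, 7*E), Interval.Lopen(11/9, 99/5))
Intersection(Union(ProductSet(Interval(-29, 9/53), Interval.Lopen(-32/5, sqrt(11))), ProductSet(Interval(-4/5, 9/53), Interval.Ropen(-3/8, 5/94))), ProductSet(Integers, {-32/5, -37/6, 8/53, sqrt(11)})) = ProductSet(Range(-29, 1, 1), {-37/6, 8/53, sqrt(11)})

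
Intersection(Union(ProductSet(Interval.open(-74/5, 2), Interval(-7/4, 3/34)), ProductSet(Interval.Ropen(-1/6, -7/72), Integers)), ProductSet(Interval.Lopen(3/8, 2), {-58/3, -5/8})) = ProductSet(Interval.open(3/8, 2), {-5/8})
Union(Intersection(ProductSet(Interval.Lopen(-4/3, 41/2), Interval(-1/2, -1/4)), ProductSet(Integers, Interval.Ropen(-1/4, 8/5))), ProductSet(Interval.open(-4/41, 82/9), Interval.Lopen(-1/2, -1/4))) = Union(ProductSet(Interval.open(-4/41, 82/9), Interval.Lopen(-1/2, -1/4)), ProductSet(Range(-1, 21, 1), {-1/4}))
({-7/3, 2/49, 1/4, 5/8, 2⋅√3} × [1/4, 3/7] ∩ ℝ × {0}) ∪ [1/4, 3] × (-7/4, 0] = [1/4, 3] × (-7/4, 0]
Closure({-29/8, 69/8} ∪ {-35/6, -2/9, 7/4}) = {-35/6, -29/8, -2/9, 7/4, 69/8}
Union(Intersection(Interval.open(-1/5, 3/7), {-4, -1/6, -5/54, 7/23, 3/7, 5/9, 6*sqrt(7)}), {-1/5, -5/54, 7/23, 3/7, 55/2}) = {-1/5, -1/6, -5/54, 7/23, 3/7, 55/2}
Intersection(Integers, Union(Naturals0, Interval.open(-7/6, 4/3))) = Union(Naturals0, Range(-1, 2, 1))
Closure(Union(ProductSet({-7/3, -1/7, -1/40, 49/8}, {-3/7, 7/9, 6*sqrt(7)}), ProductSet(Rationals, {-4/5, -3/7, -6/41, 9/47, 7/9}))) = Union(ProductSet({-7/3, -1/7, -1/40, 49/8}, {-3/7, 7/9, 6*sqrt(7)}), ProductSet(Reals, {-4/5, -3/7, -6/41, 9/47, 7/9}))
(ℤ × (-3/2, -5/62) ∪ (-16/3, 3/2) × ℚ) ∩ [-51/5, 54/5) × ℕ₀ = (-16/3, 3/2) × ℕ₀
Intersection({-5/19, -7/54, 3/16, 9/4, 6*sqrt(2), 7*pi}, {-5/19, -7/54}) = {-5/19, -7/54}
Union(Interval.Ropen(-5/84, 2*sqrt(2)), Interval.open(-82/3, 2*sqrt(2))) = Interval.open(-82/3, 2*sqrt(2))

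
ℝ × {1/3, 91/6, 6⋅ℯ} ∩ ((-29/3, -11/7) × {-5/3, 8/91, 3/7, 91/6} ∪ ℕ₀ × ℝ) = ((-29/3, -11/7) × {91/6}) ∪ (ℕ₀ × {1/3, 91/6, 6⋅ℯ})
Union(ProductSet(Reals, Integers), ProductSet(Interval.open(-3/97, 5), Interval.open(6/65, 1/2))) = Union(ProductSet(Interval.open(-3/97, 5), Interval.open(6/65, 1/2)), ProductSet(Reals, Integers))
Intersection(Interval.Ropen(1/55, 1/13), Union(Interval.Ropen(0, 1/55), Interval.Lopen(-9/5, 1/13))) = Interval.Ropen(1/55, 1/13)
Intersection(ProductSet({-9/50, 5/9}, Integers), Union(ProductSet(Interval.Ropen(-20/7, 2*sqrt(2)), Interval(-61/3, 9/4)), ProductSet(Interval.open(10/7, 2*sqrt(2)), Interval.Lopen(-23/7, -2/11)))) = ProductSet({-9/50, 5/9}, Range(-20, 3, 1))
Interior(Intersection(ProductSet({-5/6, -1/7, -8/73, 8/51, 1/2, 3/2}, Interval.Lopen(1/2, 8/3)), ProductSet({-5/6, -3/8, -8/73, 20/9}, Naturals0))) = EmptySet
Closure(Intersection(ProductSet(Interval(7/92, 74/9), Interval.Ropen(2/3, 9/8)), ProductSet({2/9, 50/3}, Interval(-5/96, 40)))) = ProductSet({2/9}, Interval(2/3, 9/8))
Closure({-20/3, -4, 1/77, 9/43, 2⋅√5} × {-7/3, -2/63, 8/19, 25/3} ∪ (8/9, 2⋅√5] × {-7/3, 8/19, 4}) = ([8/9, 2⋅√5] × {-7/3, 8/19, 4}) ∪ ({-20/3, -4, 1/77, 9/43, 2⋅√5} × {-7/3, -2/63, 8/19, 25/3})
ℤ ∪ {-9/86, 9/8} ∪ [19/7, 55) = ℤ ∪ {-9/86, 9/8} ∪ [19/7, 55]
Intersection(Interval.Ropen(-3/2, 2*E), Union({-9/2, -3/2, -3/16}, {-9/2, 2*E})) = {-3/2, -3/16}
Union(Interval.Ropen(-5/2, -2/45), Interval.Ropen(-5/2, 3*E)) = Interval.Ropen(-5/2, 3*E)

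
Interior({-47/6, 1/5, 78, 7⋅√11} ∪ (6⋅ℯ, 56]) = (6⋅ℯ, 56)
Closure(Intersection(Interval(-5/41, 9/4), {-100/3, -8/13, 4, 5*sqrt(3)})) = EmptySet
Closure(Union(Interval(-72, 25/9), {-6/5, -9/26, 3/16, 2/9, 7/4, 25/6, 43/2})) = Union({25/6, 43/2}, Interval(-72, 25/9))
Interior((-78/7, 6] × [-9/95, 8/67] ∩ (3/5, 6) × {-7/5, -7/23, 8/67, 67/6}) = ∅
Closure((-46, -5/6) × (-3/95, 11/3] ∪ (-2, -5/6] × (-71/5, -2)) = ({-46, -5/6} × [-3/95, 11/3]) ∪ ({-2, -5/6} × [-71/5, -2]) ∪ ([-46, -5/6] × {-3/95, 11/3}) ∪ ([-2, -5/6] × {-71/5, -2}) ∪ ((-46, -5/6) × (-3/95, 11/3]) ∪ ((-2, -5/6] × (-71/5, -2))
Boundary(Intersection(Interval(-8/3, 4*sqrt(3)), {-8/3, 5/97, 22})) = {-8/3, 5/97}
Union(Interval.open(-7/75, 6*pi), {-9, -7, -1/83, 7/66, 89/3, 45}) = Union({-9, -7, 89/3, 45}, Interval.open(-7/75, 6*pi))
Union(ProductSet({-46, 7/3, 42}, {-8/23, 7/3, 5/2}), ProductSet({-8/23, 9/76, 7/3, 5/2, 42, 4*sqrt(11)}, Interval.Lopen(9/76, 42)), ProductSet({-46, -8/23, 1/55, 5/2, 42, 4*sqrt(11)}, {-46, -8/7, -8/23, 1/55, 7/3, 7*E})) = Union(ProductSet({-46, 7/3, 42}, {-8/23, 7/3, 5/2}), ProductSet({-46, -8/23, 1/55, 5/2, 42, 4*sqrt(11)}, {-46, -8/7, -8/23, 1/55, 7/3, 7*E}), ProductSet({-8/23, 9/76, 7/3, 5/2, 42, 4*sqrt(11)}, Interval.Lopen(9/76, 42)))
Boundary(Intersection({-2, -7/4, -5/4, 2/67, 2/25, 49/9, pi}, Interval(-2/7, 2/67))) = {2/67}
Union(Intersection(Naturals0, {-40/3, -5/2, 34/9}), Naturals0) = Naturals0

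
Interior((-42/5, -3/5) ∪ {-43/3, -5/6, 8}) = (-42/5, -3/5)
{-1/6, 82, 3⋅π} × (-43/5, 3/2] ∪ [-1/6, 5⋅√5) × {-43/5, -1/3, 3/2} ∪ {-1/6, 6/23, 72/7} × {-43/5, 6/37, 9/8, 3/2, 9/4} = ({-1/6, 6/23, 72/7} × {-43/5, 6/37, 9/8, 3/2, 9/4}) ∪ ({-1/6, 82, 3⋅π} × (-43/5, 3/2]) ∪ ([-1/6, 5⋅√5) × {-43/5, -1/3, 3/2})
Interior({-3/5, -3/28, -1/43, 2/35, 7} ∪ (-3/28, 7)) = (-3/28, 7)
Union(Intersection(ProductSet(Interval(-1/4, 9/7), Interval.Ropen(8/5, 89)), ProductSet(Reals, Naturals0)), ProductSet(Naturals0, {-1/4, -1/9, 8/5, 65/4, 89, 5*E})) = Union(ProductSet(Interval(-1/4, 9/7), Range(2, 89, 1)), ProductSet(Naturals0, {-1/4, -1/9, 8/5, 65/4, 89, 5*E}))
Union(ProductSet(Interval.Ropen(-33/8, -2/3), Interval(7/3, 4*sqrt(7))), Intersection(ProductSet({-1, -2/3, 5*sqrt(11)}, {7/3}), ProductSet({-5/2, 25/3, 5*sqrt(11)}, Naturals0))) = ProductSet(Interval.Ropen(-33/8, -2/3), Interval(7/3, 4*sqrt(7)))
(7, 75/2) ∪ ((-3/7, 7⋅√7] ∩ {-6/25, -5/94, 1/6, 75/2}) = {-6/25, -5/94, 1/6} ∪ (7, 75/2)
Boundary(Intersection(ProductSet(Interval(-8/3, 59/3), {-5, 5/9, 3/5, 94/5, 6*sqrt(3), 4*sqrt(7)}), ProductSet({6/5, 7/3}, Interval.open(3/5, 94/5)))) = ProductSet({6/5, 7/3}, {6*sqrt(3), 4*sqrt(7)})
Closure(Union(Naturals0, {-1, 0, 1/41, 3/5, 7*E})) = Union({-1, 1/41, 3/5, 7*E}, Naturals0)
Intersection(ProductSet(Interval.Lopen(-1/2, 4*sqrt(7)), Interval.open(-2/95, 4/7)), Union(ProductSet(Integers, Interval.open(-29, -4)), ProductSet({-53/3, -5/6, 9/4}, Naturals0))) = ProductSet({9/4}, Range(0, 1, 1))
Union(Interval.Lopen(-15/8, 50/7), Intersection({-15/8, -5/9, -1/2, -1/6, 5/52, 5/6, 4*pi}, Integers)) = Interval.Lopen(-15/8, 50/7)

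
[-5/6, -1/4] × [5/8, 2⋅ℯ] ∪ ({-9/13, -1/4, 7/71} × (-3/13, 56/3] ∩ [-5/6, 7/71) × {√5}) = [-5/6, -1/4] × [5/8, 2⋅ℯ]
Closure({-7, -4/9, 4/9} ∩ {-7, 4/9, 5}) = {-7, 4/9}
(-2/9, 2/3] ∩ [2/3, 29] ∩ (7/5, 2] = ∅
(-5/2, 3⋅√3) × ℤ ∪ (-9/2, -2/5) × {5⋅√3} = ((-5/2, 3⋅√3) × ℤ) ∪ ((-9/2, -2/5) × {5⋅√3})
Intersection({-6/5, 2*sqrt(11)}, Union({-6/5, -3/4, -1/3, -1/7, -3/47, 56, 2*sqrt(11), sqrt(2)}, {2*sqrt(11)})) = {-6/5, 2*sqrt(11)}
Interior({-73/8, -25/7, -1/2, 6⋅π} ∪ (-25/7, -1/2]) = (-25/7, -1/2)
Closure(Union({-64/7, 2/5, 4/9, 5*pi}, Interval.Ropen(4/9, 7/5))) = Union({-64/7, 2/5, 5*pi}, Interval(4/9, 7/5))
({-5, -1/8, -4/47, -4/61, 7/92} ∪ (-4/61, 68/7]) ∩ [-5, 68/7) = {-5, -1/8, -4/47} ∪ [-4/61, 68/7)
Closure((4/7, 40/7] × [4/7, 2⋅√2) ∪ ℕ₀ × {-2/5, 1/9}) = (ℕ₀ × {-2/5, 1/9}) ∪ ({4/7, 40/7} × [4/7, 2⋅√2]) ∪ ([4/7, 40/7] × {4/7, 2⋅√2}) ∪ ((4/7, 40/7] × [4/7, 2⋅√2))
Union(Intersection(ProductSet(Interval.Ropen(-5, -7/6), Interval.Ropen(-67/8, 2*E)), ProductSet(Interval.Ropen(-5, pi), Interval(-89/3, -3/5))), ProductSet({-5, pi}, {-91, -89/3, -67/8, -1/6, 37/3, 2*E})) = Union(ProductSet({-5, pi}, {-91, -89/3, -67/8, -1/6, 37/3, 2*E}), ProductSet(Interval.Ropen(-5, -7/6), Interval(-67/8, -3/5)))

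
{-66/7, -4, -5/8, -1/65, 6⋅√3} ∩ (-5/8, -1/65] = {-1/65}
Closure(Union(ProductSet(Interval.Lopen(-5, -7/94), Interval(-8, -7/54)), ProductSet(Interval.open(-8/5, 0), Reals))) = Union(ProductSet({-8/5, 0}, Union(Interval(-oo, -8), Interval(-7/54, oo))), ProductSet(Interval(-5, -7/94), Interval(-8, -7/54)), ProductSet(Interval.Lopen(-8/5, 0), Reals))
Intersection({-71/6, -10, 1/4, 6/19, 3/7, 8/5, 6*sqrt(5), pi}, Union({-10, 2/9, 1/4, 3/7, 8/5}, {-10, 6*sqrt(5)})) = {-10, 1/4, 3/7, 8/5, 6*sqrt(5)}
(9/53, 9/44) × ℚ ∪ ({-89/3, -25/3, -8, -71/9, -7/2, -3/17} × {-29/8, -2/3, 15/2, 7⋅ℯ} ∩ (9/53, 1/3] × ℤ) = (9/53, 9/44) × ℚ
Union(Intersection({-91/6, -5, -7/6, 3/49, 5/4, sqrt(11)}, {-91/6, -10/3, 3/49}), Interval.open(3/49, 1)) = Union({-91/6}, Interval.Ropen(3/49, 1))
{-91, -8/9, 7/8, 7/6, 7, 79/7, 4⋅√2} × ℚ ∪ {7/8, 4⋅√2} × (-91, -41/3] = ({7/8, 4⋅√2} × (-91, -41/3]) ∪ ({-91, -8/9, 7/8, 7/6, 7, 79/7, 4⋅√2} × ℚ)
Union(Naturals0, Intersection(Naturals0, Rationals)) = Naturals0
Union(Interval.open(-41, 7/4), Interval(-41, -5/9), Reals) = Interval(-oo, oo)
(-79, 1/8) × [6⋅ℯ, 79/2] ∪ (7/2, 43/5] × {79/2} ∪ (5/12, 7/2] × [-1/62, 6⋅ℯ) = ((7/2, 43/5] × {79/2}) ∪ ((-79, 1/8) × [6⋅ℯ, 79/2]) ∪ ((5/12, 7/2] × [-1/62, 6⋅ℯ))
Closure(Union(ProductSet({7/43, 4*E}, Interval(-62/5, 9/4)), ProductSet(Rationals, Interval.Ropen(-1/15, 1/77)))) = Union(ProductSet({7/43, 4*E}, Interval(-62/5, 9/4)), ProductSet(Reals, Interval(-1/15, 1/77)))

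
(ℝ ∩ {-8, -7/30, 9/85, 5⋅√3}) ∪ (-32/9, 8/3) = {-8, 5⋅√3} ∪ (-32/9, 8/3)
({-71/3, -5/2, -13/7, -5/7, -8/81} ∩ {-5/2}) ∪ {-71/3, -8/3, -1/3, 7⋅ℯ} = {-71/3, -8/3, -5/2, -1/3, 7⋅ℯ}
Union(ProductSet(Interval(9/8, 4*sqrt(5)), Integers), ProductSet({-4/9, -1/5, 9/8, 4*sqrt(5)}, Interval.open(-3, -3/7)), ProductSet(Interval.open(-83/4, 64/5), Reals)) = ProductSet(Interval.open(-83/4, 64/5), Reals)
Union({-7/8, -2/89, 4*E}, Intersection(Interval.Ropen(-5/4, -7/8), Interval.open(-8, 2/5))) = Union({-2/89, 4*E}, Interval(-5/4, -7/8))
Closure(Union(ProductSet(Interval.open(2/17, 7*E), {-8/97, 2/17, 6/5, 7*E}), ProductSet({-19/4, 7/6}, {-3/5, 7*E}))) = Union(ProductSet({-19/4, 7/6}, {-3/5, 7*E}), ProductSet(Interval(2/17, 7*E), {-8/97, 2/17, 6/5, 7*E}))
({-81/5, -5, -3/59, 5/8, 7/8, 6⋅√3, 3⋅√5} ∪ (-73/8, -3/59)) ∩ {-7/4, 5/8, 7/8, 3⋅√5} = {-7/4, 5/8, 7/8, 3⋅√5}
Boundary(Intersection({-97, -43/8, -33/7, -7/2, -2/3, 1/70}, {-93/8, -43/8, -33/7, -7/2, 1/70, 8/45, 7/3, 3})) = {-43/8, -33/7, -7/2, 1/70}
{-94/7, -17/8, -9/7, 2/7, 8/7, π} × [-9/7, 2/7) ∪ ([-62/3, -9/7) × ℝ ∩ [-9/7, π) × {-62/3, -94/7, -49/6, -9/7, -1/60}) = {-94/7, -17/8, -9/7, 2/7, 8/7, π} × [-9/7, 2/7)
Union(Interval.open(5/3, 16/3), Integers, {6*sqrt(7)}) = Union({6*sqrt(7)}, Integers, Interval.open(5/3, 16/3))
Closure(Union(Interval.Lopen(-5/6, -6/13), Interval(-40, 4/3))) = Interval(-40, 4/3)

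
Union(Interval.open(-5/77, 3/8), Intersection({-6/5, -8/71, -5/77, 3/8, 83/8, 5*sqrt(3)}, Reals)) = Union({-6/5, -8/71, 83/8, 5*sqrt(3)}, Interval(-5/77, 3/8))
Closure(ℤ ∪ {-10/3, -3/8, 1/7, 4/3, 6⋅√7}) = ℤ ∪ {-10/3, -3/8, 1/7, 4/3, 6⋅√7}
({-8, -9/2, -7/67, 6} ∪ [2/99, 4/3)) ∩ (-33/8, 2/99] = {-7/67, 2/99}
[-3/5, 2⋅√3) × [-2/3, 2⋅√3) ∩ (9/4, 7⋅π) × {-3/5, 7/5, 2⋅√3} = (9/4, 2⋅√3) × {-3/5, 7/5}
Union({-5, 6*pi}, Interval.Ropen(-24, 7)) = Union({6*pi}, Interval.Ropen(-24, 7))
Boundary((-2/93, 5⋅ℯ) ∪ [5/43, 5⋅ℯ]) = {-2/93, 5⋅ℯ}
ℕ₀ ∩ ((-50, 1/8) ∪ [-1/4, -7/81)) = {0}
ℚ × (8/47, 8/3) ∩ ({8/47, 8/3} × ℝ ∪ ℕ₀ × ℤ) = (ℕ₀ × {1, 2}) ∪ ({8/47, 8/3} × (8/47, 8/3))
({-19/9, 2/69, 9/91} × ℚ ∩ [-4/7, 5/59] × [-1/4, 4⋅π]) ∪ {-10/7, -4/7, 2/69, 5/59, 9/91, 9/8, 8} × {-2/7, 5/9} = ({2/69} × (ℚ ∩ [-1/4, 4⋅π])) ∪ ({-10/7, -4/7, 2/69, 5/59, 9/91, 9/8, 8} × {-2/7, 5/9})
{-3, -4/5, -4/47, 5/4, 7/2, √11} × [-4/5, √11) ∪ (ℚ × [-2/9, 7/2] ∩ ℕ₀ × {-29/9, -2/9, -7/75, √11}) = (ℕ₀ × {-2/9, -7/75, √11}) ∪ ({-3, -4/5, -4/47, 5/4, 7/2, √11} × [-4/5, √11))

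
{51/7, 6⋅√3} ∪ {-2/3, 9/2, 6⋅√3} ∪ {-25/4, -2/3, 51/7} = {-25/4, -2/3, 9/2, 51/7, 6⋅√3}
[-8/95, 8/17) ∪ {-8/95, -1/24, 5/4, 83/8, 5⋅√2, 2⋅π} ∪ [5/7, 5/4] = [-8/95, 8/17) ∪ [5/7, 5/4] ∪ {83/8, 5⋅√2, 2⋅π}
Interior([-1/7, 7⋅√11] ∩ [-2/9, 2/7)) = (-1/7, 2/7)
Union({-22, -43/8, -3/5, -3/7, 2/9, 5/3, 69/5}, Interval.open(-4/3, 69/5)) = Union({-22, -43/8}, Interval.Lopen(-4/3, 69/5))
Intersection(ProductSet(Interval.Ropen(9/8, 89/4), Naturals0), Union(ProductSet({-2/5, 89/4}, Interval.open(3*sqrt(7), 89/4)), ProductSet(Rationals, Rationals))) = ProductSet(Intersection(Interval.Ropen(9/8, 89/4), Rationals), Naturals0)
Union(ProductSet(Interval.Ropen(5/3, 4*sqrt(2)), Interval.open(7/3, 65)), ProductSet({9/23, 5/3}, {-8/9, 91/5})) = Union(ProductSet({9/23, 5/3}, {-8/9, 91/5}), ProductSet(Interval.Ropen(5/3, 4*sqrt(2)), Interval.open(7/3, 65)))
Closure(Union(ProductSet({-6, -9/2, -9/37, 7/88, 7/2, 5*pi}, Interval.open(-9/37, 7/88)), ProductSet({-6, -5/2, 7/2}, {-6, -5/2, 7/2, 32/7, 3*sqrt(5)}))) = Union(ProductSet({-6, -5/2, 7/2}, {-6, -5/2, 7/2, 32/7, 3*sqrt(5)}), ProductSet({-6, -9/2, -9/37, 7/88, 7/2, 5*pi}, Interval(-9/37, 7/88)))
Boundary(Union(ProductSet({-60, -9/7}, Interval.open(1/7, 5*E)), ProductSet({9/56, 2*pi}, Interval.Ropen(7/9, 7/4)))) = Union(ProductSet({-60, -9/7}, Interval(1/7, 5*E)), ProductSet({9/56, 2*pi}, Interval(7/9, 7/4)))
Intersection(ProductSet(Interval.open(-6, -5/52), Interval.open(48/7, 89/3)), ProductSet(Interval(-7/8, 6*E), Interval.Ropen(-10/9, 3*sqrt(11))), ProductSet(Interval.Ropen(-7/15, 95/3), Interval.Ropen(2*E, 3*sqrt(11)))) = ProductSet(Interval.Ropen(-7/15, -5/52), Interval.open(48/7, 3*sqrt(11)))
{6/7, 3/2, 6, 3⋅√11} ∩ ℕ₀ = {6}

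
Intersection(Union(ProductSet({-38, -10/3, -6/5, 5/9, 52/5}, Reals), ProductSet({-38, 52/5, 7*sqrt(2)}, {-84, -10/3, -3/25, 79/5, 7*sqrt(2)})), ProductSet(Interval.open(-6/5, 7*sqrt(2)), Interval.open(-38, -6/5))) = ProductSet({5/9}, Interval.open(-38, -6/5))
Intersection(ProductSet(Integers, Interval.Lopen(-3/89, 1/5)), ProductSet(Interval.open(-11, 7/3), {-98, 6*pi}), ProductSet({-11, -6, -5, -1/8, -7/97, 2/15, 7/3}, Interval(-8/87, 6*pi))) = EmptySet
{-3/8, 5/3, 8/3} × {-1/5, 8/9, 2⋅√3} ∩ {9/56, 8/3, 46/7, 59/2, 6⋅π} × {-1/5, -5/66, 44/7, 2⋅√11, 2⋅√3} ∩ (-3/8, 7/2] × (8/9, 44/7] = {8/3} × {2⋅√3}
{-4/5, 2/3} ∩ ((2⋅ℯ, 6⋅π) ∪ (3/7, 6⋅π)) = {2/3}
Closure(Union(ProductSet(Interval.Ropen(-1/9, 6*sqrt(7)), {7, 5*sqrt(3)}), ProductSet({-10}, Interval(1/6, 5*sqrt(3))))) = Union(ProductSet({-10}, Interval(1/6, 5*sqrt(3))), ProductSet(Interval(-1/9, 6*sqrt(7)), {7, 5*sqrt(3)}))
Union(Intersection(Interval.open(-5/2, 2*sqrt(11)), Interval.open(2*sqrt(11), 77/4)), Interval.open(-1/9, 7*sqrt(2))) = Interval.open(-1/9, 7*sqrt(2))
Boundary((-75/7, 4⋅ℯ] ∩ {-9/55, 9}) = {-9/55, 9}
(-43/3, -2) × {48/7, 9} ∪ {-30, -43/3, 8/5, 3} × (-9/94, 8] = ((-43/3, -2) × {48/7, 9}) ∪ ({-30, -43/3, 8/5, 3} × (-9/94, 8])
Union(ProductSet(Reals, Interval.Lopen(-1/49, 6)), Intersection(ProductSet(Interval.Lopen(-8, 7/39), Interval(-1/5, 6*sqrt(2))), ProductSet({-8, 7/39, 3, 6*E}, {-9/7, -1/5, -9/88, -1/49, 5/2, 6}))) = Union(ProductSet({7/39}, {-1/5, -9/88, -1/49, 5/2, 6}), ProductSet(Reals, Interval.Lopen(-1/49, 6)))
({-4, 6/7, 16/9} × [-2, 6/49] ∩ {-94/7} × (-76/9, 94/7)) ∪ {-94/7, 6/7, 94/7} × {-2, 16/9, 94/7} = {-94/7, 6/7, 94/7} × {-2, 16/9, 94/7}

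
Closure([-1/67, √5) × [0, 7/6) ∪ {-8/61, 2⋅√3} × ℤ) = ({-8/61, 2⋅√3} × ℤ) ∪ ({-1/67, √5} × [0, 7/6]) ∪ ([-1/67, √5] × {0, 7/6}) ∪ ([-1/67, √5) × [0, 7/6))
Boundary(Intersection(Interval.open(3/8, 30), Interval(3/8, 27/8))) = {3/8, 27/8}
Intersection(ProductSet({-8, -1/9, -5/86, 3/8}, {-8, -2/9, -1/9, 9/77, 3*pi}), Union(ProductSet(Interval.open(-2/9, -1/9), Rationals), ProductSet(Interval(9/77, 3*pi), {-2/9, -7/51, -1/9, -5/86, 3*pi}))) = ProductSet({3/8}, {-2/9, -1/9, 3*pi})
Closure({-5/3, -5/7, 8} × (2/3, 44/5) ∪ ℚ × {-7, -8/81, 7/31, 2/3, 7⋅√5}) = ({-5/3, -5/7, 8} × [2/3, 44/5]) ∪ (ℝ × {-7, -8/81, 7/31, 2/3, 7⋅√5})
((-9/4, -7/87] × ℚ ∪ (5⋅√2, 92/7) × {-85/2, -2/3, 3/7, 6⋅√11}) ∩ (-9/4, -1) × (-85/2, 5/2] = (-9/4, -1) × (ℚ ∩ (-85/2, 5/2])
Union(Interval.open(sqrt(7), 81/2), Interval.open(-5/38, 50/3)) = Interval.open(-5/38, 81/2)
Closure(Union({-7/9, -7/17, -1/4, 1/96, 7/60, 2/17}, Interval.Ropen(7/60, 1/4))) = Union({-7/9, -7/17, -1/4, 1/96}, Interval(7/60, 1/4))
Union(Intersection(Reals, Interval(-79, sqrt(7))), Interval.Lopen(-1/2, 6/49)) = Interval(-79, sqrt(7))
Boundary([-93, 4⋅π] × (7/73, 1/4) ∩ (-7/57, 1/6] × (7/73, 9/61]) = ({-7/57, 1/6} × [7/73, 9/61]) ∪ ([-7/57, 1/6] × {7/73, 9/61})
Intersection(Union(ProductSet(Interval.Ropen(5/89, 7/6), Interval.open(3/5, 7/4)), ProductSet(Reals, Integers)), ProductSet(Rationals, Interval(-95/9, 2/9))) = ProductSet(Rationals, Range(-10, 1, 1))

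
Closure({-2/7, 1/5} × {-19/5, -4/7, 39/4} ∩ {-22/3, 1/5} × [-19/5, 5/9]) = {1/5} × {-19/5, -4/7}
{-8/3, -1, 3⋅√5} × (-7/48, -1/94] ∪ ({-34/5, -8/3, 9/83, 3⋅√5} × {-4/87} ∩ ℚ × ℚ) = ({-34/5, -8/3, 9/83} × {-4/87}) ∪ ({-8/3, -1, 3⋅√5} × (-7/48, -1/94])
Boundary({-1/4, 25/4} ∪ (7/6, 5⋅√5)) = {-1/4, 7/6, 5⋅√5}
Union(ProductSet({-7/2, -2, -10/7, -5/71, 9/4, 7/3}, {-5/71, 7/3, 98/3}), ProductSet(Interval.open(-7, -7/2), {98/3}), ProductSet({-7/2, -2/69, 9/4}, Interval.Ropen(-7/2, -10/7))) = Union(ProductSet({-7/2, -2/69, 9/4}, Interval.Ropen(-7/2, -10/7)), ProductSet({-7/2, -2, -10/7, -5/71, 9/4, 7/3}, {-5/71, 7/3, 98/3}), ProductSet(Interval.open(-7, -7/2), {98/3}))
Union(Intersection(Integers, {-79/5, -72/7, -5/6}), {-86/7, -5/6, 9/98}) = {-86/7, -5/6, 9/98}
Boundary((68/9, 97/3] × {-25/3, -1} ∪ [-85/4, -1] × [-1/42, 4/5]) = ({-85/4, -1} × [-1/42, 4/5]) ∪ ([-85/4, -1] × {-1/42, 4/5}) ∪ ([68/9, 97/3] × {-25/3, -1})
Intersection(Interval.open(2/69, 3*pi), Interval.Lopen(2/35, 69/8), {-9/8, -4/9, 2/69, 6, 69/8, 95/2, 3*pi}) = {6, 69/8}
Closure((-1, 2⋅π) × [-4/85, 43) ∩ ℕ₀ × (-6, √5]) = {0, 1, …, 6} × [-4/85, √5]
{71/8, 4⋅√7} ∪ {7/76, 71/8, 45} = {7/76, 71/8, 45, 4⋅√7}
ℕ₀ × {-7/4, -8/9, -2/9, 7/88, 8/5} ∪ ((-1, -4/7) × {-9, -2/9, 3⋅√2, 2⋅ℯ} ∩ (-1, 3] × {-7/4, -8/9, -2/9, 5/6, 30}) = ((-1, -4/7) × {-2/9}) ∪ (ℕ₀ × {-7/4, -8/9, -2/9, 7/88, 8/5})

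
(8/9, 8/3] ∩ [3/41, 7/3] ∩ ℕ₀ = {1, 2}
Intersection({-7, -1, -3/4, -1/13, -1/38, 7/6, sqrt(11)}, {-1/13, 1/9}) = {-1/13}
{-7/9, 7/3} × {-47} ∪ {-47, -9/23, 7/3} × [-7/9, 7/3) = ({-7/9, 7/3} × {-47}) ∪ ({-47, -9/23, 7/3} × [-7/9, 7/3))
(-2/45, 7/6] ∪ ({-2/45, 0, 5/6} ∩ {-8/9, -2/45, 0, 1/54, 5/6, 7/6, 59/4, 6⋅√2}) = [-2/45, 7/6]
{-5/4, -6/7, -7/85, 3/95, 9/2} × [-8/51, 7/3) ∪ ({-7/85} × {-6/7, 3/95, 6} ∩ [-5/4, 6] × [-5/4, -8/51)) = ({-7/85} × {-6/7}) ∪ ({-5/4, -6/7, -7/85, 3/95, 9/2} × [-8/51, 7/3))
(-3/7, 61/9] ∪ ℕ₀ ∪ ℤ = ℤ ∪ (-3/7, 61/9]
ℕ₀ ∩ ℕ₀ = ℕ₀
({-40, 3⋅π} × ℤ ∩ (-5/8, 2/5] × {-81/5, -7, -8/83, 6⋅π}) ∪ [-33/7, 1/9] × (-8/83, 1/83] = [-33/7, 1/9] × (-8/83, 1/83]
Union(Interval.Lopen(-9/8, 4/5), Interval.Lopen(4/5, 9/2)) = Interval.Lopen(-9/8, 9/2)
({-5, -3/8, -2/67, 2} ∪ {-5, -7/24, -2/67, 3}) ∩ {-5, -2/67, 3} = {-5, -2/67, 3}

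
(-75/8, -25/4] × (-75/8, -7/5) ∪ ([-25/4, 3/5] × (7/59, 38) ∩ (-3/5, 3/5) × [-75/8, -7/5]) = (-75/8, -25/4] × (-75/8, -7/5)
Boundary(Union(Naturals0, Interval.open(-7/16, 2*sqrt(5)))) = Union(Complement(Naturals0, Interval.open(-7/16, 2*sqrt(5))), {-7/16, 2*sqrt(5)})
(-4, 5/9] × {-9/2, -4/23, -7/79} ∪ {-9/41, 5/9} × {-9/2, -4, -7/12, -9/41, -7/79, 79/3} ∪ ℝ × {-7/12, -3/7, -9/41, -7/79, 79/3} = (ℝ × {-7/12, -3/7, -9/41, -7/79, 79/3}) ∪ ((-4, 5/9] × {-9/2, -4/23, -7/79}) ∪ ({-9/41, 5/9} × {-9/2, -4, -7/12, -9/41, -7/79, 79/3})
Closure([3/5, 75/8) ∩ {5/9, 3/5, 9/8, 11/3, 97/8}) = {3/5, 9/8, 11/3}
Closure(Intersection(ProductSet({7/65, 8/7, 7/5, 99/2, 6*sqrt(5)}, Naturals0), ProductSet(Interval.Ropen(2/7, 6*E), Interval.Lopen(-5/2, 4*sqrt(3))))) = ProductSet({8/7, 7/5, 6*sqrt(5)}, Range(0, 7, 1))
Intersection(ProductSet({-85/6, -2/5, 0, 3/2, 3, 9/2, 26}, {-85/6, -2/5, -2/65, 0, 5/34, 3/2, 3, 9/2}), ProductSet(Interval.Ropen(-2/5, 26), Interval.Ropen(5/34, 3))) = ProductSet({-2/5, 0, 3/2, 3, 9/2}, {5/34, 3/2})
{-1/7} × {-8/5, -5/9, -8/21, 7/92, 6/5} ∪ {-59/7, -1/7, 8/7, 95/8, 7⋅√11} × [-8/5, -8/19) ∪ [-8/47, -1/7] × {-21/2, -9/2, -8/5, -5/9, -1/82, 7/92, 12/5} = ({-1/7} × {-8/5, -5/9, -8/21, 7/92, 6/5}) ∪ ([-8/47, -1/7] × {-21/2, -9/2, -8/5, -5/9, -1/82, 7/92, 12/5}) ∪ ({-59/7, -1/7, 8/7, 95/8, 7⋅√11} × [-8/5, -8/19))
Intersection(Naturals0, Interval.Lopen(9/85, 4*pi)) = Range(1, 13, 1)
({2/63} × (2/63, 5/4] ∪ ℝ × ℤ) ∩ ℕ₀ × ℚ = ℕ₀ × ℤ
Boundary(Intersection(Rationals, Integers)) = Integers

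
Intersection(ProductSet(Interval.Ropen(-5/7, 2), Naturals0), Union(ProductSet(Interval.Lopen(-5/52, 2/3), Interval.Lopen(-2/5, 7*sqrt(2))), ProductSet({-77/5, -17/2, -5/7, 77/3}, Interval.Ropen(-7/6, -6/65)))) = ProductSet(Interval.Lopen(-5/52, 2/3), Range(0, 10, 1))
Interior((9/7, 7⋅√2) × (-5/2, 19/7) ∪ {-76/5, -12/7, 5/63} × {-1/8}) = (9/7, 7⋅√2) × (-5/2, 19/7)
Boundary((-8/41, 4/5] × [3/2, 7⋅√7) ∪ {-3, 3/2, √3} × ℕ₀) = ({-8/41, 4/5} × [3/2, 7⋅√7]) ∪ ([-8/41, 4/5] × {3/2, 7⋅√7}) ∪ ({-3, 3/2, √3} × (ℕ₀ ∪ (ℕ₀ \ (3/2, 7⋅√7))))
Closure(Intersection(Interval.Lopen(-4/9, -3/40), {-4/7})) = EmptySet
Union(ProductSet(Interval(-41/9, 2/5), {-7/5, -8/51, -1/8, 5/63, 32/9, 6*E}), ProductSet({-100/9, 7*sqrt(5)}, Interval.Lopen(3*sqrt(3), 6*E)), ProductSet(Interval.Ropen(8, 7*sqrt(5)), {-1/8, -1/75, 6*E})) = Union(ProductSet({-100/9, 7*sqrt(5)}, Interval.Lopen(3*sqrt(3), 6*E)), ProductSet(Interval(-41/9, 2/5), {-7/5, -8/51, -1/8, 5/63, 32/9, 6*E}), ProductSet(Interval.Ropen(8, 7*sqrt(5)), {-1/8, -1/75, 6*E}))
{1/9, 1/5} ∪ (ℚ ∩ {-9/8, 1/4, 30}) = {-9/8, 1/9, 1/5, 1/4, 30}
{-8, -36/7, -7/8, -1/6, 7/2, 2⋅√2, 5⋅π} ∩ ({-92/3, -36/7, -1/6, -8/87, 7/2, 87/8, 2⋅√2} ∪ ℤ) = {-8, -36/7, -1/6, 7/2, 2⋅√2}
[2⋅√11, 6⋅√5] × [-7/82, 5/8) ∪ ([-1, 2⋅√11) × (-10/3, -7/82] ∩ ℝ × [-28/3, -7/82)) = ([-1, 2⋅√11) × (-10/3, -7/82)) ∪ ([2⋅√11, 6⋅√5] × [-7/82, 5/8))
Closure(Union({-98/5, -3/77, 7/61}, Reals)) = Reals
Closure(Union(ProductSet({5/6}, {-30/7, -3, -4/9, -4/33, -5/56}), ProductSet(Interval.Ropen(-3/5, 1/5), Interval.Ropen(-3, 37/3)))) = Union(ProductSet({5/6}, {-30/7, -3, -4/9, -4/33, -5/56}), ProductSet({-3/5, 1/5}, Interval(-3, 37/3)), ProductSet(Interval(-3/5, 1/5), {-3, 37/3}), ProductSet(Interval.Ropen(-3/5, 1/5), Interval.Ropen(-3, 37/3)))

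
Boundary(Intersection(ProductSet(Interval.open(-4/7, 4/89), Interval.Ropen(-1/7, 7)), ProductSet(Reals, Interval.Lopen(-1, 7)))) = Union(ProductSet({-4/7, 4/89}, Interval(-1/7, 7)), ProductSet(Interval(-4/7, 4/89), {-1/7, 7}))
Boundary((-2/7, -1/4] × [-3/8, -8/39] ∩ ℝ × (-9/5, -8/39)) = ({-2/7, -1/4} × [-3/8, -8/39]) ∪ ([-2/7, -1/4] × {-3/8, -8/39})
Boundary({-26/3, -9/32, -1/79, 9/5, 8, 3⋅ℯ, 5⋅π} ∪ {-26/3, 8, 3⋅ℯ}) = {-26/3, -9/32, -1/79, 9/5, 8, 3⋅ℯ, 5⋅π}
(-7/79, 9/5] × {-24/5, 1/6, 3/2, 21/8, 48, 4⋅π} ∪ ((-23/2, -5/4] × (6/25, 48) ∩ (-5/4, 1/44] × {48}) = (-7/79, 9/5] × {-24/5, 1/6, 3/2, 21/8, 48, 4⋅π}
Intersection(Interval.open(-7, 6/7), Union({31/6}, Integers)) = Range(-6, 1, 1)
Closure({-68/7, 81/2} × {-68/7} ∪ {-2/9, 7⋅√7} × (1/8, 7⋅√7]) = ({-68/7, 81/2} × {-68/7}) ∪ ({-2/9, 7⋅√7} × [1/8, 7⋅√7])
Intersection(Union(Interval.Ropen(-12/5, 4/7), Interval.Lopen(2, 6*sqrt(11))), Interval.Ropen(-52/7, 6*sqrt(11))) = Union(Interval.Ropen(-12/5, 4/7), Interval.open(2, 6*sqrt(11)))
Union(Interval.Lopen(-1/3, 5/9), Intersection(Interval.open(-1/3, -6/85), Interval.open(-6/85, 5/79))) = Interval.Lopen(-1/3, 5/9)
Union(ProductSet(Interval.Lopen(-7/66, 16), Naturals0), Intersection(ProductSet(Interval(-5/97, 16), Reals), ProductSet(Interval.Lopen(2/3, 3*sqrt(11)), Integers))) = Union(ProductSet(Interval.Lopen(-7/66, 16), Naturals0), ProductSet(Interval.Lopen(2/3, 3*sqrt(11)), Integers))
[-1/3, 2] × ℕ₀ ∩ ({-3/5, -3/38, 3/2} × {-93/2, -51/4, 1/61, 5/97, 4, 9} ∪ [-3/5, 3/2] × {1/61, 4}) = ({-3/38, 3/2} × {4, 9}) ∪ ([-1/3, 3/2] × {4})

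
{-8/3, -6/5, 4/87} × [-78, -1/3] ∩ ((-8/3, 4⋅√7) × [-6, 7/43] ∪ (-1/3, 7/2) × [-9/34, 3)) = {-6/5, 4/87} × [-6, -1/3]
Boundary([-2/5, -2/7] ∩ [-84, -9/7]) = ∅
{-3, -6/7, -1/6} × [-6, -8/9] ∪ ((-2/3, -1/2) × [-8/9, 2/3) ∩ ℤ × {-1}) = {-3, -6/7, -1/6} × [-6, -8/9]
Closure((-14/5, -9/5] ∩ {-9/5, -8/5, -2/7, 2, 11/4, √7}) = {-9/5}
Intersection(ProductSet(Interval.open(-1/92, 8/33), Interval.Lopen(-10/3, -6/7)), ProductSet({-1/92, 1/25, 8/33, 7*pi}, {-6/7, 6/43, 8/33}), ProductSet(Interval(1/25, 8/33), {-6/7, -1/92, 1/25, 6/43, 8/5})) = ProductSet({1/25}, {-6/7})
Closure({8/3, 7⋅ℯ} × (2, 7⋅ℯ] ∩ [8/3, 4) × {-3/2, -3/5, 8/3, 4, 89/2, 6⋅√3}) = {8/3} × {8/3, 4, 6⋅√3}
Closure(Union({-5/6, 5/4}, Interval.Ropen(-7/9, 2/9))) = Union({-5/6, 5/4}, Interval(-7/9, 2/9))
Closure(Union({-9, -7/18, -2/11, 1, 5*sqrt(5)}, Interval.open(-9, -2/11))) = Union({1, 5*sqrt(5)}, Interval(-9, -2/11))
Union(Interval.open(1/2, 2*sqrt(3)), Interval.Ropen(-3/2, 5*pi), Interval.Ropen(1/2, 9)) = Interval.Ropen(-3/2, 5*pi)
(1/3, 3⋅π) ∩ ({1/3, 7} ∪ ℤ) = {1, 2, …, 9}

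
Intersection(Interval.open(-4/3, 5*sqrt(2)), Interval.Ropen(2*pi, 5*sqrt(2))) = Interval.Ropen(2*pi, 5*sqrt(2))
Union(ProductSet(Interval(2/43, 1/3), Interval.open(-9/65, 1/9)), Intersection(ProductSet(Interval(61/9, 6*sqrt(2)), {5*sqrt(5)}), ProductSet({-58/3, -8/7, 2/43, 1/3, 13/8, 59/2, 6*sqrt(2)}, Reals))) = Union(ProductSet({6*sqrt(2)}, {5*sqrt(5)}), ProductSet(Interval(2/43, 1/3), Interval.open(-9/65, 1/9)))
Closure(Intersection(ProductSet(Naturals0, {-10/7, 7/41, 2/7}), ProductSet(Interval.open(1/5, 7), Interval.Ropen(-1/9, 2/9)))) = ProductSet(Range(1, 7, 1), {7/41})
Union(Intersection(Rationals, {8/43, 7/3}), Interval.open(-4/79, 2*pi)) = Interval.open(-4/79, 2*pi)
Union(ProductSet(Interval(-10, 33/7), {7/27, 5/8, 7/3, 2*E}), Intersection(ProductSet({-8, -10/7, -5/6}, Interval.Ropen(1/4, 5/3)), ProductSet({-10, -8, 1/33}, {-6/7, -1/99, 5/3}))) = ProductSet(Interval(-10, 33/7), {7/27, 5/8, 7/3, 2*E})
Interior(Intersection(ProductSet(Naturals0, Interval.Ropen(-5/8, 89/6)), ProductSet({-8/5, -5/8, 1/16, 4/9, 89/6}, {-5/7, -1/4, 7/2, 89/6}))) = EmptySet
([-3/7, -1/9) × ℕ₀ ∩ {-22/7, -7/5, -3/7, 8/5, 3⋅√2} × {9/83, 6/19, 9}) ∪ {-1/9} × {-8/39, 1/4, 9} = ({-3/7} × {9}) ∪ ({-1/9} × {-8/39, 1/4, 9})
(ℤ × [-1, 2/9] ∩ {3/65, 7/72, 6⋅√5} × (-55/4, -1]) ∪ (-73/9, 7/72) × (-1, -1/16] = (-73/9, 7/72) × (-1, -1/16]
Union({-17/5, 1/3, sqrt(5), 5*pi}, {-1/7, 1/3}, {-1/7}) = {-17/5, -1/7, 1/3, sqrt(5), 5*pi}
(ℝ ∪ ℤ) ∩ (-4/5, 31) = (-4/5, 31)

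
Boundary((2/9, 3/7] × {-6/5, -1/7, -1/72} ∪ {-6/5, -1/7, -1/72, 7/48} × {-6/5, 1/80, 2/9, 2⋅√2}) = ([2/9, 3/7] × {-6/5, -1/7, -1/72}) ∪ ({-6/5, -1/7, -1/72, 7/48} × {-6/5, 1/80, 2/9, 2⋅√2})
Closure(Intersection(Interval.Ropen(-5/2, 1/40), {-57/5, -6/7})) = {-6/7}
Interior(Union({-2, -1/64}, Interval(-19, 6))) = Interval.open(-19, 6)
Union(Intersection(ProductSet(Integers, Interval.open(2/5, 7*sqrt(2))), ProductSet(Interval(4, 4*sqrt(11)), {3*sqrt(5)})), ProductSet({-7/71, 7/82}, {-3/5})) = Union(ProductSet({-7/71, 7/82}, {-3/5}), ProductSet(Range(4, 14, 1), {3*sqrt(5)}))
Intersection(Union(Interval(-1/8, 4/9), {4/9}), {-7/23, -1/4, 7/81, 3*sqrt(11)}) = {7/81}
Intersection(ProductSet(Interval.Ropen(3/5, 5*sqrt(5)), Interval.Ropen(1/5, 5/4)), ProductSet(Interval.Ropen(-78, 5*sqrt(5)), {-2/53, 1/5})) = ProductSet(Interval.Ropen(3/5, 5*sqrt(5)), {1/5})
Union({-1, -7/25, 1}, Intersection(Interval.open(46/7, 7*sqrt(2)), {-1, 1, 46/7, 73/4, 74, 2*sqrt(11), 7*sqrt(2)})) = {-1, -7/25, 1, 2*sqrt(11)}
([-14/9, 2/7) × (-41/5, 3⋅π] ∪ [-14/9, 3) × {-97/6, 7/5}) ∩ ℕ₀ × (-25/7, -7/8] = {0} × (-25/7, -7/8]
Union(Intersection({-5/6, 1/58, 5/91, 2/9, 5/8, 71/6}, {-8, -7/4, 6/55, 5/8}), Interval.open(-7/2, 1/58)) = Union({5/8}, Interval.open(-7/2, 1/58))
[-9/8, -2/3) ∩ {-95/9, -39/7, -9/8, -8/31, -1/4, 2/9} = {-9/8}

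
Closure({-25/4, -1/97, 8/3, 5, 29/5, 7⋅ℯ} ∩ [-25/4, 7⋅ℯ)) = {-25/4, -1/97, 8/3, 5, 29/5}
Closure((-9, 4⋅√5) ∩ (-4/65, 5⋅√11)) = [-4/65, 4⋅√5]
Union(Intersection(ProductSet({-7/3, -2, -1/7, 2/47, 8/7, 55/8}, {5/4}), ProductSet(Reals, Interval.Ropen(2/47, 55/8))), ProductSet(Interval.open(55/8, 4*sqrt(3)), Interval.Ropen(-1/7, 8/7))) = Union(ProductSet({-7/3, -2, -1/7, 2/47, 8/7, 55/8}, {5/4}), ProductSet(Interval.open(55/8, 4*sqrt(3)), Interval.Ropen(-1/7, 8/7)))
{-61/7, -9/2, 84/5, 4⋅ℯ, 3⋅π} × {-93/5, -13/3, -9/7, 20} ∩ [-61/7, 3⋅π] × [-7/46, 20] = {-61/7, -9/2, 3⋅π} × {20}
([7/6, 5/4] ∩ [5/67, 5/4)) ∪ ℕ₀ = ℕ₀ ∪ [7/6, 5/4)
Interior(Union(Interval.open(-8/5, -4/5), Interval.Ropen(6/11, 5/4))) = Union(Interval.open(-8/5, -4/5), Interval.open(6/11, 5/4))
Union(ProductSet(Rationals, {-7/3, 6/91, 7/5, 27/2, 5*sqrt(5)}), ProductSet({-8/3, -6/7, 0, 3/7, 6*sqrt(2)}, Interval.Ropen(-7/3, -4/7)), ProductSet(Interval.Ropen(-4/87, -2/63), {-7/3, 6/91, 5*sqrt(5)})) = Union(ProductSet({-8/3, -6/7, 0, 3/7, 6*sqrt(2)}, Interval.Ropen(-7/3, -4/7)), ProductSet(Interval.Ropen(-4/87, -2/63), {-7/3, 6/91, 5*sqrt(5)}), ProductSet(Rationals, {-7/3, 6/91, 7/5, 27/2, 5*sqrt(5)}))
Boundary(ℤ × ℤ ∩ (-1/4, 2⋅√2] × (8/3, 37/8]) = {0, 1, 2} × {3, 4}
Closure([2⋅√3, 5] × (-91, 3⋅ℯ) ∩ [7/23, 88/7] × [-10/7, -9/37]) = [2⋅√3, 5] × [-10/7, -9/37]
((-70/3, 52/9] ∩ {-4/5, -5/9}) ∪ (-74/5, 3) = (-74/5, 3)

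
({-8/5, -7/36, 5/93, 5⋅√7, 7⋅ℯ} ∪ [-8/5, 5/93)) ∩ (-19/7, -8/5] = {-8/5}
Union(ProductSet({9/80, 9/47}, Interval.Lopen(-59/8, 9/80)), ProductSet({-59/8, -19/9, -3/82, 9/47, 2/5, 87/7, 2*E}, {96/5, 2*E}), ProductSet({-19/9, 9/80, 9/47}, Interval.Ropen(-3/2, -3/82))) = Union(ProductSet({9/80, 9/47}, Interval.Lopen(-59/8, 9/80)), ProductSet({-19/9, 9/80, 9/47}, Interval.Ropen(-3/2, -3/82)), ProductSet({-59/8, -19/9, -3/82, 9/47, 2/5, 87/7, 2*E}, {96/5, 2*E}))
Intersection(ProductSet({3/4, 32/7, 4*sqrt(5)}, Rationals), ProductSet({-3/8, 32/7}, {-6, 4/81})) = ProductSet({32/7}, {-6, 4/81})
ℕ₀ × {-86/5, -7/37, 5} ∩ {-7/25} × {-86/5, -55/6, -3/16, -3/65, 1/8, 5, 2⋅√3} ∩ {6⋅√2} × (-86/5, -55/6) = ∅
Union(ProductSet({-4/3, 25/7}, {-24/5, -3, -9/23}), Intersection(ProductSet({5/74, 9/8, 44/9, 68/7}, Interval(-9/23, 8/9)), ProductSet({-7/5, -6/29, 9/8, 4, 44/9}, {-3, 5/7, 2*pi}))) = Union(ProductSet({-4/3, 25/7}, {-24/5, -3, -9/23}), ProductSet({9/8, 44/9}, {5/7}))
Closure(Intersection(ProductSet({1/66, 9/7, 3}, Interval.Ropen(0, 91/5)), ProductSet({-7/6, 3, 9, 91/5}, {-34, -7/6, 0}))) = ProductSet({3}, {0})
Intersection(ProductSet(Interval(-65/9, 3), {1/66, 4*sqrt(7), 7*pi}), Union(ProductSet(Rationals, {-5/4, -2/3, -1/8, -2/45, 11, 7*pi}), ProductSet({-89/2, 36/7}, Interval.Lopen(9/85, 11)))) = ProductSet(Intersection(Interval(-65/9, 3), Rationals), {7*pi})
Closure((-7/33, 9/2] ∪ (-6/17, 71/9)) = [-6/17, 71/9]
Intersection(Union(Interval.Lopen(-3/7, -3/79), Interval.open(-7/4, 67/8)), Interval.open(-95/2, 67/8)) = Interval.open(-7/4, 67/8)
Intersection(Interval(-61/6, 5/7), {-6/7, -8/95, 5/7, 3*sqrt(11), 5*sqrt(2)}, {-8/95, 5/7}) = {-8/95, 5/7}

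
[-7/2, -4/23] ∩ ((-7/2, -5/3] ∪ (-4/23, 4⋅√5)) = (-7/2, -5/3]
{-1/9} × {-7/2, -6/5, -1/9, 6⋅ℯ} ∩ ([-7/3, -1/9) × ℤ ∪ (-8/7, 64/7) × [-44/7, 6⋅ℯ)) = {-1/9} × {-7/2, -6/5, -1/9}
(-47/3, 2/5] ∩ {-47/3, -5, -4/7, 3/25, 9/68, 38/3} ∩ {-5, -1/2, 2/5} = {-5}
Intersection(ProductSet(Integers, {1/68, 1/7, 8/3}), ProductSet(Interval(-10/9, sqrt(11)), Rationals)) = ProductSet(Range(-1, 4, 1), {1/68, 1/7, 8/3})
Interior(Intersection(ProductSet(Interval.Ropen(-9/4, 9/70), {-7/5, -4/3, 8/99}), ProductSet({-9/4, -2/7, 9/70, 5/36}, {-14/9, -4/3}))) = EmptySet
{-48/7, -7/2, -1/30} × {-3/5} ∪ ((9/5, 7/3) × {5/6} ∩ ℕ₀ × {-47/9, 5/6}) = ({-48/7, -7/2, -1/30} × {-3/5}) ∪ ({2} × {5/6})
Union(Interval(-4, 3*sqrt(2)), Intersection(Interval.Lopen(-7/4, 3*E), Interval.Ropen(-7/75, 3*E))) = Interval.Ropen(-4, 3*E)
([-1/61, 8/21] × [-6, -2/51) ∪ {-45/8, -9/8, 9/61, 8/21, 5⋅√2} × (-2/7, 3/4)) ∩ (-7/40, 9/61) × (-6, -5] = [-1/61, 9/61) × (-6, -5]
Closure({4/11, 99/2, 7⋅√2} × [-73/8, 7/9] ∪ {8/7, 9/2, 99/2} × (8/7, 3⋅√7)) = ({4/11, 99/2, 7⋅√2} × [-73/8, 7/9]) ∪ ({8/7, 9/2, 99/2} × [8/7, 3⋅√7])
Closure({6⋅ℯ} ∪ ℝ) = ℝ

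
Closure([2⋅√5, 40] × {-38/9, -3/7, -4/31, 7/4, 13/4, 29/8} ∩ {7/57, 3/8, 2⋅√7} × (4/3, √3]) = ∅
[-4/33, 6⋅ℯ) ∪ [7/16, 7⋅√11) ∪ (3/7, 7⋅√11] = [-4/33, 7⋅√11]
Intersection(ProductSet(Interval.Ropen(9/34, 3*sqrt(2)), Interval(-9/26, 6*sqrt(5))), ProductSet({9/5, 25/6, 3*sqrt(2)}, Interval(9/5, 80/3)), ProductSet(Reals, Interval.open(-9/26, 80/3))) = ProductSet({9/5, 25/6}, Interval(9/5, 6*sqrt(5)))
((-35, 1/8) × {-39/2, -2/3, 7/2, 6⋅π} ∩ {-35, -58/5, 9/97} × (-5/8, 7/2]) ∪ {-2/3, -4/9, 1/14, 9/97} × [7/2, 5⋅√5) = ({-58/5, 9/97} × {7/2}) ∪ ({-2/3, -4/9, 1/14, 9/97} × [7/2, 5⋅√5))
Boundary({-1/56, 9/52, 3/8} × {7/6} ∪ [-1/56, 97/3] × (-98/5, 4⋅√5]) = ({-1/56, 97/3} × [-98/5, 4⋅√5]) ∪ ([-1/56, 97/3] × {-98/5, 4⋅√5})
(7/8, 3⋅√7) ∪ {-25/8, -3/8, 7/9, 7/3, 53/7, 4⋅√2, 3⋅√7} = {-25/8, -3/8, 7/9} ∪ (7/8, 3⋅√7]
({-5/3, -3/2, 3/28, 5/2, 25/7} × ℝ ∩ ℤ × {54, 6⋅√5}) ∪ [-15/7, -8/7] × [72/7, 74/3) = [-15/7, -8/7] × [72/7, 74/3)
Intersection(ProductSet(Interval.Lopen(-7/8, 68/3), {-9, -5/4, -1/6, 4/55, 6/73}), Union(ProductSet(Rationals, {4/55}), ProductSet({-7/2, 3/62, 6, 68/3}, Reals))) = Union(ProductSet({3/62, 6, 68/3}, {-9, -5/4, -1/6, 4/55, 6/73}), ProductSet(Intersection(Interval.Lopen(-7/8, 68/3), Rationals), {4/55}))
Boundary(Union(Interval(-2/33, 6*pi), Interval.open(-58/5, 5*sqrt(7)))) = {-58/5, 6*pi}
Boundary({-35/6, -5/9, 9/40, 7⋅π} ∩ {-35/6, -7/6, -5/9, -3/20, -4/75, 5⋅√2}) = {-35/6, -5/9}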